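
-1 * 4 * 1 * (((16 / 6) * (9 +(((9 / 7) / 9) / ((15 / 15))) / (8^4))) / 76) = -258049 / 204288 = -1.26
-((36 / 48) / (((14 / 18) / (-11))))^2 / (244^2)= -88209 / 46676224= -0.00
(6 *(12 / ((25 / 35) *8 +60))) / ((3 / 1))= 42 / 115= 0.37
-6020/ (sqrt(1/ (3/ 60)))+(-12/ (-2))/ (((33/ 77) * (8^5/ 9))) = 63/ 16384-602 * sqrt(5) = -1346.11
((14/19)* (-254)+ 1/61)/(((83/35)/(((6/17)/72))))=-2530465/6541396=-0.39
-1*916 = -916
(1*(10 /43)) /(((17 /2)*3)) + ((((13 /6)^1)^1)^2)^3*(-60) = -17641960975 /2842128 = -6207.31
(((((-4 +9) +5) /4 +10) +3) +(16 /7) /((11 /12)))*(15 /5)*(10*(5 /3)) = 899.68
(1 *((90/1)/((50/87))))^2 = 613089/25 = 24523.56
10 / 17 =0.59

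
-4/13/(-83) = 4/1079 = 0.00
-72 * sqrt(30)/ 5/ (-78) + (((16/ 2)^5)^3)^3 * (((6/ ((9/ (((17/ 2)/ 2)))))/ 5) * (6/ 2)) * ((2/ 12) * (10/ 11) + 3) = 12 * sqrt(30)/ 65 + 38503630381838029017807763580119436662669312/ 165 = 233355335647503206168531900000000000000000.00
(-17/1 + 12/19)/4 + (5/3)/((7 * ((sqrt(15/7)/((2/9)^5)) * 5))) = -311/76 + 32 * sqrt(105)/18600435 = -4.09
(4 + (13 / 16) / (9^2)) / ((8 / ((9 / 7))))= 5197 / 8064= 0.64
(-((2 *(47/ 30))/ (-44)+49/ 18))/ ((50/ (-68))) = 89233/ 24750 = 3.61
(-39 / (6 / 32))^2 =43264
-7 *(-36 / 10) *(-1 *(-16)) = 2016 / 5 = 403.20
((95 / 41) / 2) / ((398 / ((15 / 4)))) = 1425 / 130544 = 0.01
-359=-359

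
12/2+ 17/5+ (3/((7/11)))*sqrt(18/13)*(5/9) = 55*sqrt(26)/91+ 47/5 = 12.48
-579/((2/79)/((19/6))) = -72423.25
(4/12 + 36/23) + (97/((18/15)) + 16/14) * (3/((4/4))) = 239401/966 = 247.83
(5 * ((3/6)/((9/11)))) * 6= 55/3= 18.33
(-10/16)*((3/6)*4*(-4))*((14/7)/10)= 1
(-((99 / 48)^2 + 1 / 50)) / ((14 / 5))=-27353 / 17920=-1.53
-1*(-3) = 3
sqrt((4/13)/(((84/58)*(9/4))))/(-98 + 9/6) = -0.00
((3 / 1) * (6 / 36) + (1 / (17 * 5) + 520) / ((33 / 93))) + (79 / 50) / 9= 61688819 / 42075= 1466.16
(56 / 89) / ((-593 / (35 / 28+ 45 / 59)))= -0.00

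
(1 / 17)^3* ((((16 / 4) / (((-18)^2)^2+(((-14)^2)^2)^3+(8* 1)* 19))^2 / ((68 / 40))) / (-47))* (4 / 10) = -1 / 197145299784163517703480982012983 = -0.00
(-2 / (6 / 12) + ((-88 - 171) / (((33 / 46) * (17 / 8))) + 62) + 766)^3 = 49411470320593408 / 176558481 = 279858945.55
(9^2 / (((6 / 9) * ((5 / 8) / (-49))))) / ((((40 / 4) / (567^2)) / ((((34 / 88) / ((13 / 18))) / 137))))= -585679337019 / 489775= -1195813.05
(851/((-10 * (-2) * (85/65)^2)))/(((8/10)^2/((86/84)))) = 30921085/776832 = 39.80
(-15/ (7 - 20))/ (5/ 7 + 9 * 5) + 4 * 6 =19989/ 832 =24.03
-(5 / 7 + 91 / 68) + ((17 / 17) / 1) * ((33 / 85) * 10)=871 / 476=1.83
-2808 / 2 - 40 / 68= -23878 / 17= -1404.59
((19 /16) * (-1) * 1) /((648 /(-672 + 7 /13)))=165851 /134784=1.23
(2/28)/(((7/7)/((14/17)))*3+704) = 1/9907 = 0.00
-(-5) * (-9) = -45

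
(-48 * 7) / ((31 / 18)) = -6048 / 31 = -195.10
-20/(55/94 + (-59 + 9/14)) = 6580/19007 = 0.35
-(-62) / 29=62 / 29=2.14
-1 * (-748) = 748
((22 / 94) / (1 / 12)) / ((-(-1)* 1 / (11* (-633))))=-919116 / 47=-19555.66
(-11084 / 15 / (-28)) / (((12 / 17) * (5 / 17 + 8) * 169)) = 800819 / 30024540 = 0.03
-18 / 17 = -1.06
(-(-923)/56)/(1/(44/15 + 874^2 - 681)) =10566475387/840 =12579137.37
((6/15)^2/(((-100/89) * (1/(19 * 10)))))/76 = -89/250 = -0.36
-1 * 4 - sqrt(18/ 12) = -5.22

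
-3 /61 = -0.05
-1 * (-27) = 27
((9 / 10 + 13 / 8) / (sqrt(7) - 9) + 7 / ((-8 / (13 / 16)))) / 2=-24107 / 47360 - 101 * sqrt(7) / 5920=-0.55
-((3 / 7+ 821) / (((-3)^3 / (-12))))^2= -529000000 / 3969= -133282.94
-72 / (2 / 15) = -540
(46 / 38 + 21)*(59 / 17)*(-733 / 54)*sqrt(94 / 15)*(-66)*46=7952290.19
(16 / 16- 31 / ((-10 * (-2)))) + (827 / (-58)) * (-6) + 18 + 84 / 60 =60553 / 580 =104.40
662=662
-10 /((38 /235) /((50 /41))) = -58750 /779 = -75.42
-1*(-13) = 13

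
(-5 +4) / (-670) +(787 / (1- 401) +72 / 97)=-3181233 / 2599600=-1.22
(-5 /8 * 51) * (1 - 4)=765 /8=95.62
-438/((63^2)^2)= -146/5250987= -0.00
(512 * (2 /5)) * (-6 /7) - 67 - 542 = -784.54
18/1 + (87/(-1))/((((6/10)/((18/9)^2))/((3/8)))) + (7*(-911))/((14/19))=-8854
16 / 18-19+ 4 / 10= -797 / 45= -17.71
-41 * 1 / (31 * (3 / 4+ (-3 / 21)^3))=-1372 / 775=-1.77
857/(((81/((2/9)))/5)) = 8570/729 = 11.76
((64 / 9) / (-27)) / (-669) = 64 / 162567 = 0.00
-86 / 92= -43 / 46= -0.93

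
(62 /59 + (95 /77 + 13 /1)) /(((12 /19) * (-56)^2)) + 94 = 2678627311 /28493696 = 94.01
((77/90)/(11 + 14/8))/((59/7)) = 1078/135405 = 0.01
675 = 675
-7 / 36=-0.19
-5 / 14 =-0.36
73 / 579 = 0.13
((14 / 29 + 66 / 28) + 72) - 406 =-134451 / 406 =-331.16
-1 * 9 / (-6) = 3 / 2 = 1.50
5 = 5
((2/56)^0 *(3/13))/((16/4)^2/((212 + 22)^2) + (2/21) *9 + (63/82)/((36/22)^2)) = 7253064/35967145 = 0.20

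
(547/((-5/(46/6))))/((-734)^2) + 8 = 64638139/8081340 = 8.00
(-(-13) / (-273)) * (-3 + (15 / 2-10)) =11 / 42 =0.26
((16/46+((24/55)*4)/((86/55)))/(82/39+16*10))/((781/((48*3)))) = 4065984/2441584849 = 0.00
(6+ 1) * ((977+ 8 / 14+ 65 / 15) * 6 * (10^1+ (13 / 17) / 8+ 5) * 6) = 63499290 / 17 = 3735252.35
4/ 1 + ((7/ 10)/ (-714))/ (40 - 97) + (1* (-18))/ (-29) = 7790789/ 1686060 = 4.62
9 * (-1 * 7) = -63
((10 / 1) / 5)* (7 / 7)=2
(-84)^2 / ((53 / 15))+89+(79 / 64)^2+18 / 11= 2089.14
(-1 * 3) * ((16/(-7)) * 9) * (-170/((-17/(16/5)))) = 13824/7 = 1974.86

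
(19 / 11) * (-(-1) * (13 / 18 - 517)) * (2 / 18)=-99.08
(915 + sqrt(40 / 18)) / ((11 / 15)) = 10 * sqrt(5) / 11 + 13725 / 11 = 1249.76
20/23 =0.87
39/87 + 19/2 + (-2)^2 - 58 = -2555/58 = -44.05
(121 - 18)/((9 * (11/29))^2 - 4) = 86623/6437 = 13.46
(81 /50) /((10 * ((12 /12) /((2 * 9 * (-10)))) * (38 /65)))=-9477 /190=-49.88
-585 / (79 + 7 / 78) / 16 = -22815 / 49352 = -0.46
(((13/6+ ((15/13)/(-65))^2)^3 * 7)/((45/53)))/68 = 18998253084397600433/15399102342555041760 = 1.23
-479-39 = -518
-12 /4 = -3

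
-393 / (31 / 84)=-33012 / 31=-1064.90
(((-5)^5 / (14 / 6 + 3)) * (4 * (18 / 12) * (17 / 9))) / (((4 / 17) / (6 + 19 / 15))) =-205084.64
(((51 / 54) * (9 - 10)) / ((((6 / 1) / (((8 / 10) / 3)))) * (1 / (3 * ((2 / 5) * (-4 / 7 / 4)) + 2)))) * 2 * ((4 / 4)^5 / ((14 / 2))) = -0.02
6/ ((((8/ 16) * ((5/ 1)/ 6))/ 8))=115.20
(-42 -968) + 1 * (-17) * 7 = -1129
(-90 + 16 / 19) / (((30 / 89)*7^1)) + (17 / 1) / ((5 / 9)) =-2048 / 285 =-7.19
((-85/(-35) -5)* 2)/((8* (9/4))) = -2/7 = -0.29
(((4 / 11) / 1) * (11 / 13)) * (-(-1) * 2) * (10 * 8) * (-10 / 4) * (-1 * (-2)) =-3200 / 13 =-246.15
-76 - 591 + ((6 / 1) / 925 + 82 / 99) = -666.17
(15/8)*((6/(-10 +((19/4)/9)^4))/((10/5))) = -9447840/16665839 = -0.57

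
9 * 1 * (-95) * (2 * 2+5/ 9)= -3895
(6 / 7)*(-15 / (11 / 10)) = -900 / 77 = -11.69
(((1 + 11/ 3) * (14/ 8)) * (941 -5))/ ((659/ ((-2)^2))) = 46.40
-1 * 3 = -3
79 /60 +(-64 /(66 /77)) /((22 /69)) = -153691 /660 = -232.87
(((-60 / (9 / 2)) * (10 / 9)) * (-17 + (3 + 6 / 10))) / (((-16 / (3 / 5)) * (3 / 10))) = -670 / 27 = -24.81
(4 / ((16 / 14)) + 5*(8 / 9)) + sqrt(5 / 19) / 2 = 8.20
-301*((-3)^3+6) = 6321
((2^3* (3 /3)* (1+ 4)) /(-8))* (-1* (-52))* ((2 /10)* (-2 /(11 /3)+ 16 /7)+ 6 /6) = -26988 /77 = -350.49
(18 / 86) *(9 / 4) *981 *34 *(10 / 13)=6754185 / 559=12082.62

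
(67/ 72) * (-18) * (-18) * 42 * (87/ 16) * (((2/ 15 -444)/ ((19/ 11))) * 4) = -70776239.54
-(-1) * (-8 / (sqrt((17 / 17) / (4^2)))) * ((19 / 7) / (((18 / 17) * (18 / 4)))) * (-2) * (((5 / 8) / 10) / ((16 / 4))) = 0.57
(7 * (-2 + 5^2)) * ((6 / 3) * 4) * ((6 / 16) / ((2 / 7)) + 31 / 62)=4669 / 2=2334.50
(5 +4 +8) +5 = 22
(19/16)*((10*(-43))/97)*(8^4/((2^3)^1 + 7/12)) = -25098240/9991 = -2512.08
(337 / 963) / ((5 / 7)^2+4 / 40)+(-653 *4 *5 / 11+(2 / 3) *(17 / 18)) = -11269939679 / 9501921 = -1186.07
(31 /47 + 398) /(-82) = -4.86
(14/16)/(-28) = -1/32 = -0.03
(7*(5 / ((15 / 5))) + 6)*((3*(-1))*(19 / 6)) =-1007 / 6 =-167.83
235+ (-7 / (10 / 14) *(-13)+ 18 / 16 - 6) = 14301 / 40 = 357.52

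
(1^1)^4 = 1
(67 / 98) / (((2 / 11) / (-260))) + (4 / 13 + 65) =-581164 / 637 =-912.35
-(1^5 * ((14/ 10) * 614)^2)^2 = -341244487622416/ 625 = -545991180195.87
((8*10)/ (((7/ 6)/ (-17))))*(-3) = 24480/ 7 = 3497.14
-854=-854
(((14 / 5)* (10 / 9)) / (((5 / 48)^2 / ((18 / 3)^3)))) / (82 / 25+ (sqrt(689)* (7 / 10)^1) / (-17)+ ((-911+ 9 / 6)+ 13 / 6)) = -364071054606336 / 5314566476671+ 16582164480* sqrt(689) / 5314566476671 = -68.42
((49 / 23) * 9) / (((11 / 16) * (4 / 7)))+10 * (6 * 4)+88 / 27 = 1995100 / 6831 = 292.07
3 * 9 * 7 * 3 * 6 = 3402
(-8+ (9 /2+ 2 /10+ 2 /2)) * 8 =-92 /5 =-18.40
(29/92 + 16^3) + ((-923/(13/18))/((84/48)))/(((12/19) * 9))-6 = 7654273/1932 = 3961.84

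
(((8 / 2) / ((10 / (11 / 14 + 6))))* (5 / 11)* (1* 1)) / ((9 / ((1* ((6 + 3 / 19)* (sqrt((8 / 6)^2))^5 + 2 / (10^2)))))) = 95159 / 26730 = 3.56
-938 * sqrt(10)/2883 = -1.03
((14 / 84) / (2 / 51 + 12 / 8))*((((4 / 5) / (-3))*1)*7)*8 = -3808 / 2355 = -1.62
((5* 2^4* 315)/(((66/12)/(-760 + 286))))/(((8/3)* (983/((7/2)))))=-31355100/10813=-2899.76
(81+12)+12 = 105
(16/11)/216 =0.01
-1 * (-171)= 171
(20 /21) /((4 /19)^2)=1805 /84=21.49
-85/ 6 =-14.17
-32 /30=-16 /15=-1.07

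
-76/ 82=-38/ 41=-0.93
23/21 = 1.10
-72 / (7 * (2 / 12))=-432 / 7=-61.71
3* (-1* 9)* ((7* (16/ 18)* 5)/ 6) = -140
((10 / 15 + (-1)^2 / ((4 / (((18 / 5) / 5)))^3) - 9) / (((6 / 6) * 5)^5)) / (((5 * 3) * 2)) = -3122813 / 35156250000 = -0.00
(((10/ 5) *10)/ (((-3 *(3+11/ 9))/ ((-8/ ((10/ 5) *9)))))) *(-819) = -10920/ 19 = -574.74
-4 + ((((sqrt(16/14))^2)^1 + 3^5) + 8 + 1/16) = 27799/112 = 248.21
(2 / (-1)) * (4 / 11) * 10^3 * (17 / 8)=-17000 / 11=-1545.45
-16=-16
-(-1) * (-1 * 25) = -25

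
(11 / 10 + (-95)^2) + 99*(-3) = 87291 / 10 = 8729.10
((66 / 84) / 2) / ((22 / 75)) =75 / 56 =1.34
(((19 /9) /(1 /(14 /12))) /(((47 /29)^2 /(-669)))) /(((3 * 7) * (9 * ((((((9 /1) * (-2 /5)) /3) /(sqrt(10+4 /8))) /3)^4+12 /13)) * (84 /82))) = -8309209829375 /2367826145712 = -3.51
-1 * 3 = -3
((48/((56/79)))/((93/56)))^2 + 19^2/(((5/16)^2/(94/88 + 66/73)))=34545879488/3858415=8953.39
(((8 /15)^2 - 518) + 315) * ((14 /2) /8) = -319277 /1800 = -177.38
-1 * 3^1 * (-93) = 279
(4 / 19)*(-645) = -2580 / 19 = -135.79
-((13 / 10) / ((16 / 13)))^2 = -1.12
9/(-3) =-3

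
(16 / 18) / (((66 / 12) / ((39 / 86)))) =0.07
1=1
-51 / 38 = -1.34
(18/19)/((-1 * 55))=-18/1045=-0.02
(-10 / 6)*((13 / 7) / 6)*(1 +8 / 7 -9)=520 / 147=3.54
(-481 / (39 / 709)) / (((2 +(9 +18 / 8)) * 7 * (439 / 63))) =-314796 / 23267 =-13.53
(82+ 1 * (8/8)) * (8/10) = 332/5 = 66.40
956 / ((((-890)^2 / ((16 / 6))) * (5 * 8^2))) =0.00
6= 6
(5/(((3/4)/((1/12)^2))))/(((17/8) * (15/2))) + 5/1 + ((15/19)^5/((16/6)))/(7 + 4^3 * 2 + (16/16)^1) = 1091886672829/218213652672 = 5.00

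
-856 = -856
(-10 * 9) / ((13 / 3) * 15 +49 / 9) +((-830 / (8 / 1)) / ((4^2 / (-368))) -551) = 1833.97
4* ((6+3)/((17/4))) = 144/17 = 8.47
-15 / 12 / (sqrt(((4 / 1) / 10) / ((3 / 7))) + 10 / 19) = 7125 / 7108 - 1805 *sqrt(210) / 14216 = -0.84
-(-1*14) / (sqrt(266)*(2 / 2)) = sqrt(266) / 19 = 0.86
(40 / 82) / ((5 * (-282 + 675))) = 4 / 16113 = 0.00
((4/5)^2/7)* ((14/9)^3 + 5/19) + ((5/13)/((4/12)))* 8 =302473448/31511025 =9.60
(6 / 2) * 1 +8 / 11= 3.73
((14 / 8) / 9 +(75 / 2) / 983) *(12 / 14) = 8231 / 41286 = 0.20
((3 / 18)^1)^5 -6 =-46655 / 7776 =-6.00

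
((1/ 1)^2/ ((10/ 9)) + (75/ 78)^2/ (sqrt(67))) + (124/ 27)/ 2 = 625 * sqrt(67)/ 45292 + 863/ 270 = 3.31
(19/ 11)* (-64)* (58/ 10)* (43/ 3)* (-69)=634110.84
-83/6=-13.83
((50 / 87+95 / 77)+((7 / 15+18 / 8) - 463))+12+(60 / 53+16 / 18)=-9468121219 / 21302820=-444.45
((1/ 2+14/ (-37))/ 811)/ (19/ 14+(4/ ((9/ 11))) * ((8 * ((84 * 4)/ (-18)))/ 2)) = -1701/ 4125092297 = -0.00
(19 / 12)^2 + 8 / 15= 2189 / 720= 3.04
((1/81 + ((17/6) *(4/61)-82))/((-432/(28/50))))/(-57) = -2829281/1520839800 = -0.00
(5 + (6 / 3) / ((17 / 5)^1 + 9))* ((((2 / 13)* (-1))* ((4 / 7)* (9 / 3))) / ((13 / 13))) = -3840 / 2821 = -1.36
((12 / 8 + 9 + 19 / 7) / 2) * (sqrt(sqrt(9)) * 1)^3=555 * sqrt(3) / 28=34.33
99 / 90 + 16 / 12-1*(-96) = 98.43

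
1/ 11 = 0.09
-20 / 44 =-5 / 11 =-0.45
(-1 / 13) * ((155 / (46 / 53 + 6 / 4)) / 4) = -8215 / 6526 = -1.26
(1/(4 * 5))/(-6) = -1/120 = -0.01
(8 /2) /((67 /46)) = 184 /67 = 2.75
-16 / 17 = -0.94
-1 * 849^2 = -720801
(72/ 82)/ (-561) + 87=667017/ 7667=87.00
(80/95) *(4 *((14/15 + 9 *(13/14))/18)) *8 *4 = 998912/17955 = 55.63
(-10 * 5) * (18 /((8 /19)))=-4275 /2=-2137.50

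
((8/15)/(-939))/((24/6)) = -2/14085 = -0.00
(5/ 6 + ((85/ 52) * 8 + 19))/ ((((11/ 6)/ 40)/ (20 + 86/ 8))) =3157410/ 143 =22079.79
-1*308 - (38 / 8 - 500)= 749 / 4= 187.25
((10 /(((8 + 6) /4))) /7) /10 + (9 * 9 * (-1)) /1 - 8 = -4359 /49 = -88.96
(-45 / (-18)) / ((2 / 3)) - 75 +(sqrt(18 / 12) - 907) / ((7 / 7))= -3913 / 4 +sqrt(6) / 2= -977.03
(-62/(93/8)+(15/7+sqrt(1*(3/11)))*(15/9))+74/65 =-851/1365+5*sqrt(33)/33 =0.25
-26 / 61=-0.43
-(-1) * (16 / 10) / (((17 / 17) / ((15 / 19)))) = 24 / 19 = 1.26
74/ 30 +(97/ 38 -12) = -3979/ 570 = -6.98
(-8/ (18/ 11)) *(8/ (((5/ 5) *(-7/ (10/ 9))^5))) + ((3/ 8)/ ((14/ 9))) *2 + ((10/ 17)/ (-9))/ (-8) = 600390902449/ 1214742328632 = 0.49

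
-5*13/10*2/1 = -13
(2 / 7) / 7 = 2 / 49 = 0.04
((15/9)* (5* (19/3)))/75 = 19/27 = 0.70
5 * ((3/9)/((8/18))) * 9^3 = 10935/4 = 2733.75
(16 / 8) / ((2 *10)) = 1 / 10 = 0.10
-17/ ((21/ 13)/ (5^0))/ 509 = -221/ 10689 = -0.02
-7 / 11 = -0.64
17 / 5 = 3.40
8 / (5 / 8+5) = 64 / 45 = 1.42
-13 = -13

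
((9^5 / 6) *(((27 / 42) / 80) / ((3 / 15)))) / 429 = 59049 / 64064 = 0.92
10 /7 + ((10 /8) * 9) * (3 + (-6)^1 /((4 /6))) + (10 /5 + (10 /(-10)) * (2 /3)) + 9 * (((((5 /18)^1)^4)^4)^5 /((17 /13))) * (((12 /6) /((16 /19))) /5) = -64.74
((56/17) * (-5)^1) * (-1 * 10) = 2800/17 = 164.71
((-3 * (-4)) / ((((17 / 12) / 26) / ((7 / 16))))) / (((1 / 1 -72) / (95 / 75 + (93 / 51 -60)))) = 7923552 / 102595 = 77.23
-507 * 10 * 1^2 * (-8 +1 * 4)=20280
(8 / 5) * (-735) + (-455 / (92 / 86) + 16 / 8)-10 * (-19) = -64829 / 46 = -1409.33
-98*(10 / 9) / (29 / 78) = -25480 / 87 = -292.87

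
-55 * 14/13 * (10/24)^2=-10.28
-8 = -8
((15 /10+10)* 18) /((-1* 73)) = -207 /73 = -2.84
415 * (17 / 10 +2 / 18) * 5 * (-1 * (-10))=37580.56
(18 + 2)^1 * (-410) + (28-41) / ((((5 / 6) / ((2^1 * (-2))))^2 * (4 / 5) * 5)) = -206872 / 25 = -8274.88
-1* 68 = -68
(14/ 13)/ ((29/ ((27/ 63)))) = 6/ 377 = 0.02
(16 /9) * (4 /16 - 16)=-28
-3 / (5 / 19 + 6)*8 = -456 / 119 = -3.83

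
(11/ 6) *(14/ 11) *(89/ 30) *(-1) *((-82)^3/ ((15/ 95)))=3263271508/ 135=24172381.54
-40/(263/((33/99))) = -40/789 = -0.05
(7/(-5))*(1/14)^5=-1/384160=-0.00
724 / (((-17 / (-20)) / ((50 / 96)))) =22625 / 51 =443.63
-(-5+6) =-1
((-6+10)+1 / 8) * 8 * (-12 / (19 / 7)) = -2772 / 19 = -145.89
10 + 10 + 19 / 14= 299 / 14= 21.36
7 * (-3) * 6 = -126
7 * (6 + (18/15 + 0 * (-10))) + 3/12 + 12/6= 1053/20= 52.65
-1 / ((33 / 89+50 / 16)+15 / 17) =-0.23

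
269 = 269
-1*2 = -2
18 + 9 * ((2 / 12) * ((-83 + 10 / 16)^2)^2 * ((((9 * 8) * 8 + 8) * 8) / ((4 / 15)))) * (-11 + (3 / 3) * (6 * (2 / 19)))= -122051538561701241 / 9728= -12546416381753.83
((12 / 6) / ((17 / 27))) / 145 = 54 / 2465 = 0.02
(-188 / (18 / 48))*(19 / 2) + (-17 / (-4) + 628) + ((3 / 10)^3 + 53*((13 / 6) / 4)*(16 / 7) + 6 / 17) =-1450997111 / 357000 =-4064.42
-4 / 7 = -0.57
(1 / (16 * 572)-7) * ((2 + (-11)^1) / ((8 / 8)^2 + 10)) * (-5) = -2882835 / 100672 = -28.64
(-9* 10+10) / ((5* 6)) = -8 / 3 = -2.67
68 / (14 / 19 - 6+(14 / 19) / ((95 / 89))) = -61370 / 4127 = -14.87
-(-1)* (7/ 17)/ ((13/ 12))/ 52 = 21/ 2873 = 0.01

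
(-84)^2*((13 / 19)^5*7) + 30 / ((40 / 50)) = 36863515137 / 4952198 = 7443.87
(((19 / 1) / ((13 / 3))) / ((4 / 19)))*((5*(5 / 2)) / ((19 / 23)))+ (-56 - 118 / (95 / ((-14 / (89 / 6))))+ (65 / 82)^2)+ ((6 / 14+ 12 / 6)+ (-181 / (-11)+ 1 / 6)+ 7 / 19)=95729878279253 / 341449628520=280.36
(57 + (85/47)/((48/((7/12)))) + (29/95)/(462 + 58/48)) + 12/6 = 1687524802057/28591145280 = 59.02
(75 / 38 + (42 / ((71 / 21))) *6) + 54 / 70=7297581 / 94430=77.28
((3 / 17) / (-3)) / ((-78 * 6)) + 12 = 95473 / 7956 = 12.00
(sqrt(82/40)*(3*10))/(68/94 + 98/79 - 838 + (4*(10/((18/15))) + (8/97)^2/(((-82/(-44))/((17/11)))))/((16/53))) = -51564970692*sqrt(205)/12471860262883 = -0.06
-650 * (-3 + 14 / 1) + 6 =-7144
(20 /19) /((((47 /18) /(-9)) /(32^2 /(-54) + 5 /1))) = 45240 /893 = 50.66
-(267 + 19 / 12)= -268.58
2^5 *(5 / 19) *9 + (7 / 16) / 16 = 368773 / 4864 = 75.82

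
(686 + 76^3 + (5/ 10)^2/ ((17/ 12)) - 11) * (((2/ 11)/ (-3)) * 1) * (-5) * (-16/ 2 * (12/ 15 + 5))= -3467968480/ 561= -6181762.00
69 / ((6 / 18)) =207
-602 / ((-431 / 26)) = 15652 / 431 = 36.32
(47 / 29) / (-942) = -0.00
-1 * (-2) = 2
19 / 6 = 3.17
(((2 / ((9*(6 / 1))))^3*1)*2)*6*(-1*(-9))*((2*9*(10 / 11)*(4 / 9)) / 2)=160 / 8019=0.02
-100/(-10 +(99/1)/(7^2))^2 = -240100/152881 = -1.57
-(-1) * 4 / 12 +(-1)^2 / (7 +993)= 1003 / 3000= 0.33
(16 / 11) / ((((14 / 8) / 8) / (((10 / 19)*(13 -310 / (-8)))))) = 264960 / 1463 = 181.11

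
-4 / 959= -0.00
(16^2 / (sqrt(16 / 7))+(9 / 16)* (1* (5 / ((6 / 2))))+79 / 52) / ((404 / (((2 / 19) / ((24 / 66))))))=5621 / 3193216+88* sqrt(7) / 1919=0.12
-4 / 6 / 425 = -2 / 1275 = -0.00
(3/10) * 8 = 12/5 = 2.40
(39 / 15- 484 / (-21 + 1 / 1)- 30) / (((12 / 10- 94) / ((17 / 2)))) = 17 / 58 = 0.29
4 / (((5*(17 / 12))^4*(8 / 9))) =93312 / 52200625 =0.00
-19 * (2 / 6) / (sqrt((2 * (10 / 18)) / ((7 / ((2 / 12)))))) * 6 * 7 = -798 * sqrt(105) / 5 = -1635.41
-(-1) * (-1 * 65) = -65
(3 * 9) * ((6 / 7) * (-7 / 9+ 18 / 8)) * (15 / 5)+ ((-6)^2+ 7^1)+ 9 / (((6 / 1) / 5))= 1069 / 7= 152.71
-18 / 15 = -1.20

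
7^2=49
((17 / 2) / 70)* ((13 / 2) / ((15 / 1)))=221 / 4200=0.05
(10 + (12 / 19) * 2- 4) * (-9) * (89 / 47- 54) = 3041658 / 893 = 3406.11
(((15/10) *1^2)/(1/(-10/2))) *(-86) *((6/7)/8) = 1935/28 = 69.11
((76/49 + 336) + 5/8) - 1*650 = -122235/392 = -311.82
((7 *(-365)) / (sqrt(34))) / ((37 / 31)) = -79205 *sqrt(34) / 1258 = -367.12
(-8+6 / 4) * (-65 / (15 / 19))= 3211 / 6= 535.17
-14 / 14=-1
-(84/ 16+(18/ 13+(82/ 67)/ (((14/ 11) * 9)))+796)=-176195329/ 219492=-802.74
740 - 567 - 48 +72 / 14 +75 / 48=14751 / 112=131.71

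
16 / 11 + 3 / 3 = 27 / 11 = 2.45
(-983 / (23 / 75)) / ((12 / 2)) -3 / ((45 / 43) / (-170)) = -6473 / 138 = -46.91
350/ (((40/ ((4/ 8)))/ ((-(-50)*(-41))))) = -35875/ 4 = -8968.75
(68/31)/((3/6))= 4.39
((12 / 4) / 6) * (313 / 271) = 313 / 542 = 0.58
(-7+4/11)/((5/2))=-146/55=-2.65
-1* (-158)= 158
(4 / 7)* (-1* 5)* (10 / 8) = -25 / 7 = -3.57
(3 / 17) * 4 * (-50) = -600 / 17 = -35.29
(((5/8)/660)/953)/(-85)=-1/85541280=-0.00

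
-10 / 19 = -0.53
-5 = -5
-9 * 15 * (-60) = 8100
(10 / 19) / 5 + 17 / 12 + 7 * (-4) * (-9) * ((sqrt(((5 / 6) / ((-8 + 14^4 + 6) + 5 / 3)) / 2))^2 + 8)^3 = 180119659161533241292063 / 1395994558814891376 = 129026.05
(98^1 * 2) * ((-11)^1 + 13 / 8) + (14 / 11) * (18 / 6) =-40341 / 22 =-1833.68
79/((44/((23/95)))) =1817/4180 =0.43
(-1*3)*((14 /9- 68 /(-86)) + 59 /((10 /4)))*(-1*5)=50206 /129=389.19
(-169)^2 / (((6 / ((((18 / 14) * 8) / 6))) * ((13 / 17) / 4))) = 298792 / 7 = 42684.57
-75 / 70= -15 / 14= -1.07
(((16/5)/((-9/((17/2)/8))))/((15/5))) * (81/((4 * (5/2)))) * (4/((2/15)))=-153/5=-30.60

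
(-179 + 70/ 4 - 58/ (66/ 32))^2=156625225/ 4356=35956.20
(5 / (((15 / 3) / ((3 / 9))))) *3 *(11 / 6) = 11 / 6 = 1.83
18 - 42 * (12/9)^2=-170/3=-56.67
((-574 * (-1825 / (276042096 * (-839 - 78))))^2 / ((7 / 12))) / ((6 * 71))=5598780625 / 81238075350729931063584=0.00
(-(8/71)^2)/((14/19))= -608/35287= -0.02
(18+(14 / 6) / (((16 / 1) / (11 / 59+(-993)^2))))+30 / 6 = 203651725 / 1416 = 143821.84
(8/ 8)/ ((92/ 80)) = 20/ 23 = 0.87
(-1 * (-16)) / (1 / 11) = 176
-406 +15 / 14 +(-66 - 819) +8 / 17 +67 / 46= -3525260 / 2737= -1288.00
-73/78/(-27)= 73/2106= 0.03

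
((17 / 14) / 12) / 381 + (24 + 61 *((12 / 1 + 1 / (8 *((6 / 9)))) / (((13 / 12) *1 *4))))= 25035163 / 128016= 195.56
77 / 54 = 1.43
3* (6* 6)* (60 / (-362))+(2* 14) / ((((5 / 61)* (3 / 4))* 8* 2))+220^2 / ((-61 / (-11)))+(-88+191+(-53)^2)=1929486787 / 165615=11650.43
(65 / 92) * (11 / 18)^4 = 951665 / 9657792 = 0.10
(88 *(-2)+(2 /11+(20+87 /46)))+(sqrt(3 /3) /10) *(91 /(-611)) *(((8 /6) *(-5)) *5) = -10946647 /71346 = -153.43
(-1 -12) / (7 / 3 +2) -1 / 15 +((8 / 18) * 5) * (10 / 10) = -38 / 45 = -0.84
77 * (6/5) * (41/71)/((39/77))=486178/4615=105.35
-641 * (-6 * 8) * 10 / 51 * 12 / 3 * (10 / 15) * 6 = 1640960 / 17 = 96527.06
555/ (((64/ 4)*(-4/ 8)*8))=-8.67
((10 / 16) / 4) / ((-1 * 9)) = -5 / 288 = -0.02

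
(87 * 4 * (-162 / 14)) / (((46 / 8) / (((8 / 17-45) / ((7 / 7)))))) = 85353264 / 2737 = 31184.97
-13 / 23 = -0.57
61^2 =3721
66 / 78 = 11 / 13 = 0.85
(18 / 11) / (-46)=-9 / 253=-0.04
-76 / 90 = -38 / 45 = -0.84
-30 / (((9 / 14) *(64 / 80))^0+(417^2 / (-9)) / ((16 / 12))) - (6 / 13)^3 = -12255504 / 127335923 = -0.10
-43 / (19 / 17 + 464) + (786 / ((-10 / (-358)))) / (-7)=-1112493043 / 276745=-4019.92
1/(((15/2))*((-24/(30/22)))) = -1/132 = -0.01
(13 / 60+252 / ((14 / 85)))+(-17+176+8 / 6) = 33811 / 20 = 1690.55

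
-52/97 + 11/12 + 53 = 62135/1164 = 53.38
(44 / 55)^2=16 / 25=0.64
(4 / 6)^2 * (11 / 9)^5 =1.21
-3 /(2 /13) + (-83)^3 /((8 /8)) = -571806.50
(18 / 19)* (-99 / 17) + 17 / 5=-3419 / 1615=-2.12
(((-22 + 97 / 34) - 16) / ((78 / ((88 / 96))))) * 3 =-13145 / 10608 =-1.24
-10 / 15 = -2 / 3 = -0.67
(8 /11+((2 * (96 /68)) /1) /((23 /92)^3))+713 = 167259 /187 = 894.43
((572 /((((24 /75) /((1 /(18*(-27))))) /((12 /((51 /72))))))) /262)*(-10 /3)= 0.79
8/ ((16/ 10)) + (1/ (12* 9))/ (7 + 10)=9181/ 1836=5.00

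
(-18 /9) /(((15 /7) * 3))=-14 /45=-0.31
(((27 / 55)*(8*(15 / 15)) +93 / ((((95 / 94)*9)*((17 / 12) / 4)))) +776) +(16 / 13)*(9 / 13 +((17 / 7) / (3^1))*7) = 7355205424 / 9006855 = 816.62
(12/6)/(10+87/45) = 30/179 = 0.17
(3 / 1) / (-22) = -3 / 22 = -0.14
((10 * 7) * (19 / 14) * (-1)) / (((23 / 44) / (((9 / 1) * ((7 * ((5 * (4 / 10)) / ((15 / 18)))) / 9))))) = -3053.22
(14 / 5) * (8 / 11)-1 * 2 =2 / 55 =0.04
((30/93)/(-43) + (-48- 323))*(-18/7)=8901954/9331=954.02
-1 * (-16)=16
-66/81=-22/27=-0.81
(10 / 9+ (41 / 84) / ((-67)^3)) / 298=84213517 / 22586098248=0.00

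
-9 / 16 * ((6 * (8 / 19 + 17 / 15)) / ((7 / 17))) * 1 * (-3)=203337 / 5320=38.22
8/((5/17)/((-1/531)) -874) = -136/17513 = -0.01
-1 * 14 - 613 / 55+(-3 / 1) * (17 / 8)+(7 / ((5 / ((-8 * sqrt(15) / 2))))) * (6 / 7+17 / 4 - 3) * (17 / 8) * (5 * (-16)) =-13869 / 440+2006 * sqrt(15) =7737.68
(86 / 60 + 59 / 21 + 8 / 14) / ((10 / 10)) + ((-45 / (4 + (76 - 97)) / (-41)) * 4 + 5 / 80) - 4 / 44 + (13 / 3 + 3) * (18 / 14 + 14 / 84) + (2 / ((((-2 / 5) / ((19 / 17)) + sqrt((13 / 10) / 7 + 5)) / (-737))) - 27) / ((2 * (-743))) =14633135 * sqrt(210) / 474800033 + 280100735398807489 / 18347070939175440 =15.71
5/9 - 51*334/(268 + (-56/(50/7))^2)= -47393335/926622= -51.15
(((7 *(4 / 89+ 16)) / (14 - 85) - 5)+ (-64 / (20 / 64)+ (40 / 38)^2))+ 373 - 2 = 1833209374 / 11405795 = 160.73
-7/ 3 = -2.33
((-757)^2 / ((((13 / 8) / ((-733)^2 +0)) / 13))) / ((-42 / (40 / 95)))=-24693166850.01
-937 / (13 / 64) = -59968 / 13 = -4612.92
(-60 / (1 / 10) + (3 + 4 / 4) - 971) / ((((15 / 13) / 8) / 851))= -138685768 / 15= -9245717.87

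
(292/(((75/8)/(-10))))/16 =-292/15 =-19.47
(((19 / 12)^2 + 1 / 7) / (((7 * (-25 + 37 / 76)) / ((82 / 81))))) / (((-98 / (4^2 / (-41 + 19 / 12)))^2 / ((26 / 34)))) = -13849199104 / 67523868699450471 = -0.00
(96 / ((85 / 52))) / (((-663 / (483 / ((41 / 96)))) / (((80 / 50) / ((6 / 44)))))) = -348192768 / 296225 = -1175.43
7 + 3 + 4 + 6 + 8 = 28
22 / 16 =11 / 8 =1.38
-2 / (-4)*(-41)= -41 / 2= -20.50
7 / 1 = 7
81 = 81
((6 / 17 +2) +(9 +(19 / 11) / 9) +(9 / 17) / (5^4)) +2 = 14248391 / 1051875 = 13.55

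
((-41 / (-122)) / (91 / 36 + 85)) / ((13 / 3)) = 2214 / 2498743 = 0.00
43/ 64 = 0.67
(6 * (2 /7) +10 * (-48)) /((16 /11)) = -9207 /28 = -328.82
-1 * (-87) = 87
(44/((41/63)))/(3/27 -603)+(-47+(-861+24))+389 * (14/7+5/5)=31466465/111233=282.89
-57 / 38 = -3 / 2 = -1.50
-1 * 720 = -720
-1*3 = -3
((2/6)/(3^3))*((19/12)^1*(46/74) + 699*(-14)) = -120.80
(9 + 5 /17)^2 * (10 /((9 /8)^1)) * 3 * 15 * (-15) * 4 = -599136000 /289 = -2073134.95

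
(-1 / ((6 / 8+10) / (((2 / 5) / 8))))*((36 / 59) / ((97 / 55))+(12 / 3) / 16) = -13643 / 4921780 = -0.00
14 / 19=0.74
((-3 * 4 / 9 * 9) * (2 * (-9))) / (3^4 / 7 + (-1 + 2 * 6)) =756 / 79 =9.57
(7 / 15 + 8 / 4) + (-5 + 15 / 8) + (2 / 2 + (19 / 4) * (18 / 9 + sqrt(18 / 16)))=57 * sqrt(2) / 16 + 1181 / 120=14.88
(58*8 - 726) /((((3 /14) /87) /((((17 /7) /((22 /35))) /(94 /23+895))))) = -457.11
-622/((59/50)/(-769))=23915900/59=405354.24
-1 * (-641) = 641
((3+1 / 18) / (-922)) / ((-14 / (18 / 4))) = 55 / 51632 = 0.00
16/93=0.17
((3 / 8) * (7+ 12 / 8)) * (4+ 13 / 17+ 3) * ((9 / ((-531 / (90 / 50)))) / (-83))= 891 / 97940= 0.01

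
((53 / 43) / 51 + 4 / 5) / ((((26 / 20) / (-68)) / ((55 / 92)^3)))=-1503530875 / 163232472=-9.21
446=446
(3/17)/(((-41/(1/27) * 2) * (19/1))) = -1/238374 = -0.00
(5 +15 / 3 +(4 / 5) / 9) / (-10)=-227 / 225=-1.01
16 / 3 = 5.33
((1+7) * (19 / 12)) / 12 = 19 / 18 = 1.06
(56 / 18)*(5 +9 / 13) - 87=-8107 / 117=-69.29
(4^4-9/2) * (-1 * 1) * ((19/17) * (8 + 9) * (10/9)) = -47785/9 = -5309.44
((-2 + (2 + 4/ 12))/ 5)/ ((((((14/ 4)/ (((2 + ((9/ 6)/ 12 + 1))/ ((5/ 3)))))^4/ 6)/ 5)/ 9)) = 455625/ 307328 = 1.48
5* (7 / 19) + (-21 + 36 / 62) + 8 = -6230 / 589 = -10.58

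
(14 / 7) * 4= 8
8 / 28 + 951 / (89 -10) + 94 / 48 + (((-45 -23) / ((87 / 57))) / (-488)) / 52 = 1089910051 / 76304046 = 14.28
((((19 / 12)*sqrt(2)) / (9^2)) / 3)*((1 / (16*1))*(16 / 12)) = 0.00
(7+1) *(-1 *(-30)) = 240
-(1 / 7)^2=-1 / 49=-0.02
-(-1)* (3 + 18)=21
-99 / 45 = -11 / 5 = -2.20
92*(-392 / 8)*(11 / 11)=-4508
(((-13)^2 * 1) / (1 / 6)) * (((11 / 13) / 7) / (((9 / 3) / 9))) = 2574 / 7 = 367.71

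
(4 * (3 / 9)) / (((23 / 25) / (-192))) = -6400 / 23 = -278.26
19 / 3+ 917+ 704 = 4882 / 3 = 1627.33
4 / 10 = 2 / 5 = 0.40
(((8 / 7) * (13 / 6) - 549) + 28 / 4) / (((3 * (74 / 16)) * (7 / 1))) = -90640 / 16317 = -5.55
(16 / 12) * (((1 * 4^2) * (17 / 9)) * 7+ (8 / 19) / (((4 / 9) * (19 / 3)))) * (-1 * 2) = -5502640 / 9747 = -564.55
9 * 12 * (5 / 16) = 135 / 4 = 33.75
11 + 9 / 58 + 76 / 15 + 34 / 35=104707 / 6090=17.19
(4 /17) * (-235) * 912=-857280 /17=-50428.24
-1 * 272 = -272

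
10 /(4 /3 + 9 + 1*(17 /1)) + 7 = 302 /41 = 7.37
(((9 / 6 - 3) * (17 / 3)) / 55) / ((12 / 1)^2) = -17 / 15840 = -0.00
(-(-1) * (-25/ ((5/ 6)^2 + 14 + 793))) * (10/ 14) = -4500/ 203539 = -0.02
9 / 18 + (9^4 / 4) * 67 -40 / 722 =158691549 / 1444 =109897.19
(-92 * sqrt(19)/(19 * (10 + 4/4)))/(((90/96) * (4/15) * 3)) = -368 * sqrt(19)/627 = -2.56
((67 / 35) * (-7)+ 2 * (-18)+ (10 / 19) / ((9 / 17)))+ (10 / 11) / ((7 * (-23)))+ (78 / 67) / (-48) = -48.44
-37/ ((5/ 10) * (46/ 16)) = -592/ 23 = -25.74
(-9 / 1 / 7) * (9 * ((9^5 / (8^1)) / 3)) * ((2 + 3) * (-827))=6592525605 / 56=117723671.52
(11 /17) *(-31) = -341 /17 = -20.06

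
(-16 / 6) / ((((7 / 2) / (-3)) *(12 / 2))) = 8 / 21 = 0.38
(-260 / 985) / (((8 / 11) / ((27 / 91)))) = -297 / 2758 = -0.11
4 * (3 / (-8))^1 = -3 / 2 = -1.50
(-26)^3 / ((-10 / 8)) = 70304 / 5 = 14060.80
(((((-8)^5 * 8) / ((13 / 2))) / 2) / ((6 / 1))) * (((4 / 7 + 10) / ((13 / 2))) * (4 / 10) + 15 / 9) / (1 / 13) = -101240.72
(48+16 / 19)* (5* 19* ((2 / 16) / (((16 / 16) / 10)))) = 5800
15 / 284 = 0.05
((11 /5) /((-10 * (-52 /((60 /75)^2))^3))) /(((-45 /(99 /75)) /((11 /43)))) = -42592 /13838525390625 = -0.00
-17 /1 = -17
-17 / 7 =-2.43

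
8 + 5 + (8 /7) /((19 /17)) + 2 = 2131 /133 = 16.02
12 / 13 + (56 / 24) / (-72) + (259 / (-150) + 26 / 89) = -3397943 / 6247800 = -0.54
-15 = -15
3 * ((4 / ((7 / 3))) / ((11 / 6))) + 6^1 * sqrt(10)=216 / 77 + 6 * sqrt(10)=21.78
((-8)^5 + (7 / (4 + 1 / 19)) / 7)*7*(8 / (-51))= 6728312 / 187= 35980.28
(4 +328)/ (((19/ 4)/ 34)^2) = 6140672/ 361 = 17010.17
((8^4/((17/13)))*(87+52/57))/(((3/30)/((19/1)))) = 2668257280/51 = 52318770.20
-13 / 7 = -1.86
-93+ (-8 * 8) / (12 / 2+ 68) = -3473 / 37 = -93.86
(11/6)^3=1331/216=6.16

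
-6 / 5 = -1.20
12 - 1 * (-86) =98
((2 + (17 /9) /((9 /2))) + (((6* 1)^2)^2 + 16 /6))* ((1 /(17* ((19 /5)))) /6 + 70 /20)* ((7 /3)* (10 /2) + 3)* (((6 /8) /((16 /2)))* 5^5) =1536935778125 /78489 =19581543.63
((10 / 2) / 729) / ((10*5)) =1 / 7290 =0.00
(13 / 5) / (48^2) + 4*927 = 42716173 / 11520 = 3708.00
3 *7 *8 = 168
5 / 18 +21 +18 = 707 / 18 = 39.28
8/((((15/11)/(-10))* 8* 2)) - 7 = -32/3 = -10.67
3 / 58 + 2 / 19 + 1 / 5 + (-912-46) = -5276613 / 5510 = -957.64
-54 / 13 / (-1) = 54 / 13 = 4.15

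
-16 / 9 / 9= -0.20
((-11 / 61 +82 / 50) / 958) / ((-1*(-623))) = 159 / 65012275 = 0.00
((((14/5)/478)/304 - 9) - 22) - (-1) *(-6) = -13441353/363280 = -37.00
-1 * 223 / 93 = -223 / 93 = -2.40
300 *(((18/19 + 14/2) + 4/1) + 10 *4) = 296100/19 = 15584.21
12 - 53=-41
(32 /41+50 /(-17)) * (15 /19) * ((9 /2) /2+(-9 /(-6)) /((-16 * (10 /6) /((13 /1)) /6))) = 20331 /5576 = 3.65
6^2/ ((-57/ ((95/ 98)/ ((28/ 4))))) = -30/ 343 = -0.09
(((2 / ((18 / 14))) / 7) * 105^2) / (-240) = -245 / 24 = -10.21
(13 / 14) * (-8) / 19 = -0.39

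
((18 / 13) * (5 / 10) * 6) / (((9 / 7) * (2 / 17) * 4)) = 357 / 52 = 6.87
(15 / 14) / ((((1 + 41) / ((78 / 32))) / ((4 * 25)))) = 4875 / 784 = 6.22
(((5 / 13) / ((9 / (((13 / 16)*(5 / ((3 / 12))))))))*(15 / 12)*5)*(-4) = -625 / 36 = -17.36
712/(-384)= -89/48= -1.85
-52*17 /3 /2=-442 /3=-147.33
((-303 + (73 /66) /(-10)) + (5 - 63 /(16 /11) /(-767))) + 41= -520503779 /2024880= -257.05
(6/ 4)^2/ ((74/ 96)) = 108/ 37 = 2.92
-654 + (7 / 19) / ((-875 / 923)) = -1554173 / 2375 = -654.39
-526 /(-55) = 526 /55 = 9.56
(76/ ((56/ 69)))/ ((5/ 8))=5244/ 35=149.83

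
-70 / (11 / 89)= -6230 / 11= -566.36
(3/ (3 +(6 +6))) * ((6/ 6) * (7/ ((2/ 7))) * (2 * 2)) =98/ 5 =19.60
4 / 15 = 0.27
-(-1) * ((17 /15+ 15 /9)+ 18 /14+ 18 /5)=269 /35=7.69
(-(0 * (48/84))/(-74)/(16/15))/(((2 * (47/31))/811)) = 0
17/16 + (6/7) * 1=215/112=1.92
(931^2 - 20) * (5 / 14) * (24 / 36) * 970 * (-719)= -3022455878150 / 21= -143926470388.10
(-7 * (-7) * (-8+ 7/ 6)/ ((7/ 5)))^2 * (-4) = -2059225/ 9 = -228802.78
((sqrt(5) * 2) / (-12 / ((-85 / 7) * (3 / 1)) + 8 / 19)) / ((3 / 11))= 17765 * sqrt(5) / 1818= 21.85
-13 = -13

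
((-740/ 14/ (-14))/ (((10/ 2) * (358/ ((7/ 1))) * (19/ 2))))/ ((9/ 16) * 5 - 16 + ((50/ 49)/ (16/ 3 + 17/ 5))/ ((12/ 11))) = -542864/ 4568934009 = -0.00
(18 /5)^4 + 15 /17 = 1793967 /10625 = 168.84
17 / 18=0.94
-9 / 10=-0.90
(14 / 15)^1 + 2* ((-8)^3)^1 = -15346 / 15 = -1023.07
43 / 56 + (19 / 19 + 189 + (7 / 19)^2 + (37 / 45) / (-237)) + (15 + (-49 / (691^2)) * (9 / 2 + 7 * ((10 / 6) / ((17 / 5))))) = 360342918619345511 / 1750092907724280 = 205.90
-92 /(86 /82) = -3772 /43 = -87.72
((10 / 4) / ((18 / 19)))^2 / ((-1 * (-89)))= 9025 / 115344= 0.08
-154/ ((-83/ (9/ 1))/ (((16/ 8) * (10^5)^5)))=27720000000000000000000000000/ 83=333975903614457831325301200.00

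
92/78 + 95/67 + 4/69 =53195/20033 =2.66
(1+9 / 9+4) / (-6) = -1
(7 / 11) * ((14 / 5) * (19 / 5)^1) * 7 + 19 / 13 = 48.86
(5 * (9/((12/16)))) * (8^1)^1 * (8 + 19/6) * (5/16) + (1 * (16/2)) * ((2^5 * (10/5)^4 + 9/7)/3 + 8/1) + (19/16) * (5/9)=3133289/1008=3108.42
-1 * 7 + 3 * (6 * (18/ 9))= 29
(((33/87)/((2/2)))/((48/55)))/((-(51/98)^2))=-1452605/905148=-1.60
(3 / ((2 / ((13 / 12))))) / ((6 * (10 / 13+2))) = 169 / 1728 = 0.10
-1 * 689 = -689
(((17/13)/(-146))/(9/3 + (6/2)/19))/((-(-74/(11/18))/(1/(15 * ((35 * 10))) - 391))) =7293417197/796362840000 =0.01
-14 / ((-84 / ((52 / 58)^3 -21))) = -494593 / 146334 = -3.38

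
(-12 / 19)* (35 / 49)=-60 / 133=-0.45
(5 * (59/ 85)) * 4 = 236/ 17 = 13.88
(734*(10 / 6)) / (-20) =-367 / 6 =-61.17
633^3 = 253636137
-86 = -86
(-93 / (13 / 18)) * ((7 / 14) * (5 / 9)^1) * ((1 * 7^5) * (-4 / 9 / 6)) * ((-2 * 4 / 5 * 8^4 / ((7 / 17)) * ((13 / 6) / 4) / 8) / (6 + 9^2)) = -1295694848 / 2349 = -551594.23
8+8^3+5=525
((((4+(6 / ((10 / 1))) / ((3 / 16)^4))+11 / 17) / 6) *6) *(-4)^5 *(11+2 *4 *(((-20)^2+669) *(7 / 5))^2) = -515950607071333376 / 57375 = -8992603173356.57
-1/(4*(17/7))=-7/68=-0.10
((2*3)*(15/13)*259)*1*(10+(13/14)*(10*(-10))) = -1931400/13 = -148569.23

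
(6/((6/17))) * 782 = 13294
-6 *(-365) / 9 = 730 / 3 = 243.33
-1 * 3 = -3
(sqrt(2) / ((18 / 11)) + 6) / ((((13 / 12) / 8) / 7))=1232 * sqrt(2) / 39 + 4032 / 13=354.83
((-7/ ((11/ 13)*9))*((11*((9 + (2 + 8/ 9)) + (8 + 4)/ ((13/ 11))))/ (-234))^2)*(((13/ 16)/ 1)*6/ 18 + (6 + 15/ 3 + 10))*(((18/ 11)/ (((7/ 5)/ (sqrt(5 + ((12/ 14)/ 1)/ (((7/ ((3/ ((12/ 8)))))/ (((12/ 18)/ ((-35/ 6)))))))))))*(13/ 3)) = -6790917061*sqrt(298445)/ 15647512608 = -237.09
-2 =-2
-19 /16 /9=-19 /144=-0.13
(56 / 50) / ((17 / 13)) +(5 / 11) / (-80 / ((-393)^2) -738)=0.86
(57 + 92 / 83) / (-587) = -4823 / 48721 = -0.10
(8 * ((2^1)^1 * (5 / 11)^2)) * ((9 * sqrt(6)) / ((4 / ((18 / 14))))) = 8100 * sqrt(6) / 847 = 23.42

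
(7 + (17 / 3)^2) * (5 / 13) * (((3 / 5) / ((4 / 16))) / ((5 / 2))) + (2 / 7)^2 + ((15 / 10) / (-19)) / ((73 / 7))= 384730681 / 26505570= 14.52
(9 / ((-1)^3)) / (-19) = 9 / 19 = 0.47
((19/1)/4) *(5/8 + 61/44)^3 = 105359427/2725888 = 38.65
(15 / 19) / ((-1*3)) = -5 / 19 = -0.26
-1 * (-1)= 1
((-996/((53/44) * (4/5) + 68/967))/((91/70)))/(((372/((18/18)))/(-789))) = 34829260950/22161373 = 1571.62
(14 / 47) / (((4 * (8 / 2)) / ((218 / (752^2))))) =763 / 106314752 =0.00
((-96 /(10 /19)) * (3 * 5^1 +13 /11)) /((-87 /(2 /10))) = 54112 /7975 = 6.79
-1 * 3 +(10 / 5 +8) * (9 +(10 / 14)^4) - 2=210335 / 2401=87.60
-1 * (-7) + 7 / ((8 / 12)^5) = 1925 / 32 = 60.16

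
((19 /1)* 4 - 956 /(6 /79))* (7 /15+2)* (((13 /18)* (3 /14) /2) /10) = -1289561 /5400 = -238.81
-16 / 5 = -3.20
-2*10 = -20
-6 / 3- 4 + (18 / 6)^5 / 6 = 69 / 2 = 34.50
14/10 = 7/5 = 1.40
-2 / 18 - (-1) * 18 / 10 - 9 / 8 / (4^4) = 155243 / 92160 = 1.68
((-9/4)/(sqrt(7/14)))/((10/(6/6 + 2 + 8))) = -99 * sqrt(2)/40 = -3.50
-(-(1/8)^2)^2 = -1/4096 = -0.00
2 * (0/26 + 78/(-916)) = -39/229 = -0.17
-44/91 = -0.48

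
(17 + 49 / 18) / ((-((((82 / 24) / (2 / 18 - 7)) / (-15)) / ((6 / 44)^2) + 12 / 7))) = -385175 / 68207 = -5.65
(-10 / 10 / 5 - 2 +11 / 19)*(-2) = 308 / 95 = 3.24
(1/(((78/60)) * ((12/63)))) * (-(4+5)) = -36.35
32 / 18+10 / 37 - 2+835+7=280402 / 333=842.05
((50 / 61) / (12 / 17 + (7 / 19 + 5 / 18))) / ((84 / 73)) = 1768425 / 3356647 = 0.53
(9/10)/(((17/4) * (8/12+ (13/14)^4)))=2074464/13813775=0.15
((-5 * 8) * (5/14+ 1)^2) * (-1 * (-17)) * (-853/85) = 615866/49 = 12568.69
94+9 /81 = 847 /9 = 94.11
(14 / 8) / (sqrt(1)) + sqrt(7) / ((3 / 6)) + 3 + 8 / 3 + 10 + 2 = 2 *sqrt(7) + 233 / 12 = 24.71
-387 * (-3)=1161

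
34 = 34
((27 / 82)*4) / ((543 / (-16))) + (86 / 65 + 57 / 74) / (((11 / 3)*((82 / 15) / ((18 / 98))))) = -151044759 / 7695844156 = -0.02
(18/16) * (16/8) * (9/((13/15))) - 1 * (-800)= 42815/52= 823.37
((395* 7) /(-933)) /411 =-2765 /383463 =-0.01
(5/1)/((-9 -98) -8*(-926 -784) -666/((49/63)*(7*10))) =1225/3322388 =0.00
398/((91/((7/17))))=1.80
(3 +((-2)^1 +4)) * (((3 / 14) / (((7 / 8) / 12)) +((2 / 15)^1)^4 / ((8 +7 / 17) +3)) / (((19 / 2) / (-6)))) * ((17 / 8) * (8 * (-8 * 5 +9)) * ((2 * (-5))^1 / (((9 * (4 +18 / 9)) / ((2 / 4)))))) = -745322043856 / 1645845075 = -452.85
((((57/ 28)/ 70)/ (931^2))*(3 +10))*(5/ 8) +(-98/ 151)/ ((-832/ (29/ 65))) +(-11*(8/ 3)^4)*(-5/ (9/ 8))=32897898542861010403/ 13307087102137920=2472.21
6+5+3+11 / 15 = 221 / 15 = 14.73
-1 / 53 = -0.02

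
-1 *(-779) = 779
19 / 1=19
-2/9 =-0.22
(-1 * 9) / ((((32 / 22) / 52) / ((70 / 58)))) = -45045 / 116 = -388.32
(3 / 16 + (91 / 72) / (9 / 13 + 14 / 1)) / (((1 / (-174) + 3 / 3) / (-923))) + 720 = 466.08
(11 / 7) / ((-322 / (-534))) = 2937 / 1127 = 2.61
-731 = -731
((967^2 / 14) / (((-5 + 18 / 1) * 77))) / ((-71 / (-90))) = 42079005 / 497497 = 84.58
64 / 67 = 0.96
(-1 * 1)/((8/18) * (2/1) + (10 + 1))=-9/107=-0.08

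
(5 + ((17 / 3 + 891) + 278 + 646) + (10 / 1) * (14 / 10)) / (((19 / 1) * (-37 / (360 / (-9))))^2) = 8830400 / 1482627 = 5.96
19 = 19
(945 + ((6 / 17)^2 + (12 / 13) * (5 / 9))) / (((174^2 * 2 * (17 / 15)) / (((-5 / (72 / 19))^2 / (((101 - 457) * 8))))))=-480954839875 / 57098353694294016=-0.00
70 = 70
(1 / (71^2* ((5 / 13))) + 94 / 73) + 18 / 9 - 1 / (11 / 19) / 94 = 6220894731 / 1902523810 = 3.27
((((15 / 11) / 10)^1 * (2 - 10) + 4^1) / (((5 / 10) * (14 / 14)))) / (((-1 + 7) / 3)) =32 / 11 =2.91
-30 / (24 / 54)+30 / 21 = -925 / 14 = -66.07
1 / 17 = 0.06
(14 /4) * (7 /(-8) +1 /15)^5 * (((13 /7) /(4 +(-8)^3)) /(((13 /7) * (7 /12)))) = 8587340257 /2106777600000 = 0.00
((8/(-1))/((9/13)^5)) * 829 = -2462415176/59049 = -41701.22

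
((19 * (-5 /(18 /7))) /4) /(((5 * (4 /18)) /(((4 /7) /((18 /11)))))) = -209 /72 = -2.90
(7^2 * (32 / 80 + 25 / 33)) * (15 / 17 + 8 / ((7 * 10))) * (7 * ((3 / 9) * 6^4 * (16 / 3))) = 911724.75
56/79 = 0.71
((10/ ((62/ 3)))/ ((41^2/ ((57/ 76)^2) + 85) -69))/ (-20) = -27/ 3352960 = -0.00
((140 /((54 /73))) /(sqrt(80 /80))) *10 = 51100 /27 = 1892.59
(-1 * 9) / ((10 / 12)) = -54 / 5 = -10.80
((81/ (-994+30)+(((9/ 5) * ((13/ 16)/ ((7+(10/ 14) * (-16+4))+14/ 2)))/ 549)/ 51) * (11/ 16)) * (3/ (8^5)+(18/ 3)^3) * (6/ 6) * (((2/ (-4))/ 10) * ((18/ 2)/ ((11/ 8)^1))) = 66656756376297/ 16324860313600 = 4.08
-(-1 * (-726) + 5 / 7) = -5087 / 7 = -726.71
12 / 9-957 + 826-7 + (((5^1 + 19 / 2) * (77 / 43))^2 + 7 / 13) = 155199907 / 288444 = 538.06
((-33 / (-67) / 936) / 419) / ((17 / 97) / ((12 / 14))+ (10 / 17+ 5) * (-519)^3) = -1649 / 1025765640171684932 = -0.00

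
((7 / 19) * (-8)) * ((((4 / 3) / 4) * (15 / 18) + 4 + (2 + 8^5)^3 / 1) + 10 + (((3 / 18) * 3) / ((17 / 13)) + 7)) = -301514902346129584 / 2907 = -103720296644695.42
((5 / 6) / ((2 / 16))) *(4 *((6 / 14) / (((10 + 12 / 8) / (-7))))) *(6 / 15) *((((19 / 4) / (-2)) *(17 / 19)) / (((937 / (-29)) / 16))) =-63104 / 21551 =-2.93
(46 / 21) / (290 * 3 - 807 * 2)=-23 / 7812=-0.00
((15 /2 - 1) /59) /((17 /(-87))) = -1131 /2006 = -0.56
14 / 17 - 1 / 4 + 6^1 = 447 / 68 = 6.57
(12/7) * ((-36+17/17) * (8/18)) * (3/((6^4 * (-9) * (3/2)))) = 10/2187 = 0.00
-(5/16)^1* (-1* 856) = 535/2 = 267.50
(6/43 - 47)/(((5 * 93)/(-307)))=3991/129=30.94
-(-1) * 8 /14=4 /7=0.57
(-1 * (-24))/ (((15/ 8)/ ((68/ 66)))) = 2176/ 165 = 13.19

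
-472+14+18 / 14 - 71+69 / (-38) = -140855 / 266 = -529.53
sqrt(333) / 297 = sqrt(37) / 99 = 0.06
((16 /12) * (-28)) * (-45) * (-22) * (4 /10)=-14784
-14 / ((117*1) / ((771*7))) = -25186 / 39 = -645.79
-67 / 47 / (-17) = 67 / 799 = 0.08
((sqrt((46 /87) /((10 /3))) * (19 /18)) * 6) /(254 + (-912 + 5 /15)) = -19 * sqrt(3335) /286085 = -0.00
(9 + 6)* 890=13350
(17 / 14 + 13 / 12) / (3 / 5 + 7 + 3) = 965 / 4452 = 0.22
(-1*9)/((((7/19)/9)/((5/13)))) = -7695/91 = -84.56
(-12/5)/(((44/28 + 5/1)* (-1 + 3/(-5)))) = 21/92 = 0.23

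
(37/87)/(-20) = -37/1740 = -0.02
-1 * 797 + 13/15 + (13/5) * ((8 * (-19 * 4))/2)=-23798/15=-1586.53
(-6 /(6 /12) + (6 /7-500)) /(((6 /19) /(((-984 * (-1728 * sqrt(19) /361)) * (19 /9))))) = -112664064 * sqrt(19) /7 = -70155895.65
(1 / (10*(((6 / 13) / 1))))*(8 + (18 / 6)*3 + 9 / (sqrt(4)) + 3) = 5.31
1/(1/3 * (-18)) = -1/6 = -0.17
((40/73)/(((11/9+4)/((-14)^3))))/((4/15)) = -3704400/3431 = -1079.69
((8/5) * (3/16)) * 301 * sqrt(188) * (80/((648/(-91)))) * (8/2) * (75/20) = -273910 * sqrt(47)/9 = -208648.04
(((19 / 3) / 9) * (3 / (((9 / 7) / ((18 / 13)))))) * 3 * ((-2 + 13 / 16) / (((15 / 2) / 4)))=-2527 / 585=-4.32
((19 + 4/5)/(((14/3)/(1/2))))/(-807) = -99/37660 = -0.00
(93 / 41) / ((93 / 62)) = 62 / 41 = 1.51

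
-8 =-8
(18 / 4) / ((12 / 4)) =3 / 2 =1.50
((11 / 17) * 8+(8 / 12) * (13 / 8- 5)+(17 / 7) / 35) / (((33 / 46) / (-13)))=-4974463 / 91630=-54.29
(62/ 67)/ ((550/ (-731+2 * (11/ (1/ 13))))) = -2759/ 3685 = -0.75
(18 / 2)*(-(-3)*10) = 270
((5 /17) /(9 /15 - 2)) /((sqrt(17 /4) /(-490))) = 3500 * sqrt(17) /289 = 49.93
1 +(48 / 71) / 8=1.08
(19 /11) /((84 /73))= 1387 /924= 1.50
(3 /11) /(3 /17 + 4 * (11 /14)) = 357 /4345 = 0.08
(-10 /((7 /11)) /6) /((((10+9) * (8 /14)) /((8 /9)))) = -110 /513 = -0.21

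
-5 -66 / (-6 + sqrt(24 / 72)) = 66 *sqrt(3) / 107 + 653 / 107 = 7.17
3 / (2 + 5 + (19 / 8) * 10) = 4 / 41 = 0.10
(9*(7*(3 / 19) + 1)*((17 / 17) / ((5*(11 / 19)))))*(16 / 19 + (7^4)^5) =109155820295133218520 / 209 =522276652129824012.06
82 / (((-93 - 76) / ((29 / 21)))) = -2378 / 3549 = -0.67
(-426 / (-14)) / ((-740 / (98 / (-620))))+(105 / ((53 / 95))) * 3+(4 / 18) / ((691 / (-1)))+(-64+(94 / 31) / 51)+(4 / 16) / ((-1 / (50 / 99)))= 2359218038638873 / 4713138388200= 500.56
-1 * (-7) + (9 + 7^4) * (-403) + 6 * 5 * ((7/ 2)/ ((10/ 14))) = -971076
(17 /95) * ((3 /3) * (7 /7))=17 /95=0.18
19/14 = 1.36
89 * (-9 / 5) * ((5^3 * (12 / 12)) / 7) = -20025 / 7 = -2860.71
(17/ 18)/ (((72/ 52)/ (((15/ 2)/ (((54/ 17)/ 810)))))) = 93925/ 72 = 1304.51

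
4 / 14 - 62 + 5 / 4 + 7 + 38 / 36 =-13207 / 252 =-52.41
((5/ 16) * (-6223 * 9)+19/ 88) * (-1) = 3080347/ 176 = 17501.97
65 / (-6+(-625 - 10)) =-65 / 641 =-0.10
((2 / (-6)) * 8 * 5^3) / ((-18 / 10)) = 5000 / 27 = 185.19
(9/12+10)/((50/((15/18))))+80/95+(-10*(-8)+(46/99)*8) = 12751441/150480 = 84.74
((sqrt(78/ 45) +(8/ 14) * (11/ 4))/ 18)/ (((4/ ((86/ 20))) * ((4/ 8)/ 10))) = 43 * sqrt(390)/ 540 +473/ 252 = 3.45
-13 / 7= -1.86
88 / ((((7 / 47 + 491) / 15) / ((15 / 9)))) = 25850 / 5771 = 4.48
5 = 5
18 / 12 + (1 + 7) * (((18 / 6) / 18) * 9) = 13.50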